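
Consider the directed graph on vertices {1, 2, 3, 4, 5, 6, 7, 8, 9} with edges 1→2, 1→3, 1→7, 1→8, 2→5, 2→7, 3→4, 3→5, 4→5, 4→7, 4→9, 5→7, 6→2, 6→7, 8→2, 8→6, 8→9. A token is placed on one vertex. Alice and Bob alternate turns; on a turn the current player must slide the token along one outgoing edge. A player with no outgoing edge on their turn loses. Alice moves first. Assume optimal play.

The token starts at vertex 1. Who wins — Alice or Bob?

Positions with no move are L. A position that does have a move is losing for the player to move precisely when every available move leads to a winning position for the opponent. Fill in the labels:
Every edge goes from a vertex to one that appears earlier in the order 7, 9, 5, 4, 2, 6, 8, 3, 1, so processing vertices in that order labels each vertex after all of its successors.
7: no outgoing edge → L
9: no outgoing edge → L
5: can move to 7, which is L ⇒ W
4: can move to 9, which is L ⇒ W
2: can move to 7, which is L ⇒ W
6: can move to 7, which is L ⇒ W
8: can move to 9, which is L ⇒ W
3: moves to 4(W), 5(W); every one is W ⇒ L
1: can move to 3, which is L ⇒ W
From 1 Alice can move to 3, reaching an L position.

Alice wins.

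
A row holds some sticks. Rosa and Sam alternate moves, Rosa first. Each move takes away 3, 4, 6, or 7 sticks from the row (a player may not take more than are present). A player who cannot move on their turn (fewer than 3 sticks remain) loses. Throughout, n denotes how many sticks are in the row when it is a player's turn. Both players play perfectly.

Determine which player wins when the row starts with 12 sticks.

Positions with no move are L. A position that does have a move is losing for the player to move precisely when every available move leads to a winning position for the opponent. Fill in the labels:
n=0: no move → L
n=1: no move → L
n=2: no move → L
n=3: W (go to 0, an L position)
n=4: W (go to 1, an L position)
n=5: W (go to 2, an L position)
n=6: W (go to 2, an L position)
n=7: W (go to 1, an L position)
n=8: W (go to 2, an L position)
n=9: W (go to 2, an L position)
n=10: L (options 7(W), 6(W), 4(W), 3(W) are all W)
n=11: L (options 8(W), 7(W), 5(W), 4(W) are all W)
n=12: L (options 9(W), 8(W), 6(W), 5(W) are all W)
Every move from 12 reaches a W position, so the mover loses.

Sam wins.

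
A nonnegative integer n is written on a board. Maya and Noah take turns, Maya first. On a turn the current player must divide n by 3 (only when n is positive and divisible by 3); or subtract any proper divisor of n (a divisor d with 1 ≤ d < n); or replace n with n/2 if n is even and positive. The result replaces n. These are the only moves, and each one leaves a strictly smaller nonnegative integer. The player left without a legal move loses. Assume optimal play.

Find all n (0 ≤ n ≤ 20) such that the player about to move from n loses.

0, 1, 4, 7, 9, 11, 13, 15, 17, 19

Classify positions by backward induction: terminal positions (no move available) are L. From any other position, the mover wins iff some move reaches an L.
n=0: no move → L
n=1: no move → L
n=2: can move to 1, which is L ⇒ W
n=3: can move to 1, which is L ⇒ W
n=4: moves to 2(W), 3(W); every one is W ⇒ L
n=5: can move to 4, which is L ⇒ W
n=6: can move to 4, which is L ⇒ W
n=7: the only move is to 6(W), a W ⇒ L
n=8: can move to 4, which is L ⇒ W
n=9: moves to 3(W), 6(W), 8(W); every one is W ⇒ L
n=10: can move to 9, which is L ⇒ W
n=11: the only move is to 10(W), a W ⇒ L
n=12: can move to 4, which is L ⇒ W
n=13: the only move is to 12(W), a W ⇒ L
n=14: can move to 7, which is L ⇒ W
n=15: moves to 5(W), 10(W), 12(W), 14(W); every one is W ⇒ L
n=16: can move to 15, which is L ⇒ W
n=17: the only move is to 16(W), a W ⇒ L
n=18: can move to 9, which is L ⇒ W
n=19: the only move is to 18(W), a W ⇒ L
n=20: can move to 15, which is L ⇒ W
Reading off the rows marked L gives the requested list; there are 10 such values of n.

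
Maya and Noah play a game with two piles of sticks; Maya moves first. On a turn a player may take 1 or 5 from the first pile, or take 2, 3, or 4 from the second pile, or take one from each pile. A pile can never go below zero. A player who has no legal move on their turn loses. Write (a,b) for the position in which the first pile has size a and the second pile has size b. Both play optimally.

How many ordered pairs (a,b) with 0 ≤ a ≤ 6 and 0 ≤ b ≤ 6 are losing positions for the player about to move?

Work bottom-up. With no move the player to move loses. Otherwise the position is W if at least one move leads to an L position for the opponent, and L if every move leads to a W.
Every move lowers a or b (never raises either), so fill the grid row by row in increasing a, and left to right within a row: each cell's successors are then already labelled.
      b=0  b=1  b=2  b=3  b=4  b=5  b=6
a=0:    L    L    W    W    W    W    L
a=1:    W    W    W    L    L    W    W
a=2:    L    L    W    W    W    W    L
a=3:    W    W    W    L    L    W    W
a=4:    L    L    W    W    W    W    L
a=5:    W    W    W    L    L    W    W
a=6:    L    L    W    W    W    W    L
Cells with no legal move (terminal, hence L): (0,0), (0,1).
The remaining L cells, each justified by listing all of its moves:
(0,6): only reaches (0,4)(W), (0,3)(W), (0,2)(W), all W → L
(1,3): only reaches (0,3)(W), (1,1)(W), (1,0)(W), (0,2)(W), all W → L
(1,4): only reaches (0,4)(W), (1,2)(W), (1,1)(W), (1,0)(W), (0,3)(W), all W → L
(2,0): only reaches (1,0)(W), which is W → L
(2,1): only reaches (1,1)(W), (1,0)(W), all W → L
(2,6): only reaches (1,6)(W), (2,4)(W), (2,3)(W), (2,2)(W), (1,5)(W), all W → L
(3,3): only reaches (2,3)(W), (3,1)(W), (3,0)(W), (2,2)(W), all W → L
(3,4): only reaches (2,4)(W), (3,2)(W), (3,1)(W), (3,0)(W), (2,3)(W), all W → L
(4,0): only reaches (3,0)(W), which is W → L
(4,1): only reaches (3,1)(W), (3,0)(W), all W → L
(4,6): only reaches (3,6)(W), (4,4)(W), (4,3)(W), (4,2)(W), (3,5)(W), all W → L
(5,3): only reaches (4,3)(W), (0,3)(W), (5,1)(W), (5,0)(W), (4,2)(W), all W → L
(5,4): only reaches (4,4)(W), (0,4)(W), (5,2)(W), (5,1)(W), (5,0)(W), (4,3)(W), all W → L
(6,0): only reaches (5,0)(W), (1,0)(W), all W → L
(6,1): only reaches (5,1)(W), (1,1)(W), (5,0)(W), all W → L
(6,6): only reaches (5,6)(W), (1,6)(W), (6,4)(W), (6,3)(W), (6,2)(W), (5,5)(W), all W → L
Every other cell has at least one move into one of the L cells above, so it is W.
L cells per row: a=0: 3, a=1: 2, a=2: 3, a=3: 2, a=4: 3, a=5: 2, a=6: 3; total 18.

18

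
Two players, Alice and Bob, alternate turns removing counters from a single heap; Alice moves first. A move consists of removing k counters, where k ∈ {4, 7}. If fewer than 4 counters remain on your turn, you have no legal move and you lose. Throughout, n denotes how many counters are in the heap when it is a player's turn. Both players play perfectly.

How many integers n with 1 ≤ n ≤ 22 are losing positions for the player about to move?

8

Compute win/loss labels from the base case upward. A position with no move is L. Any other position is W if it can reach an L in one move, else L.
n=0: no move → L
n=1: no move → L
n=2: no move → L
n=3: no move → L
n=4: W (go to 0, an L position)
n=5: W (go to 1, an L position)
n=6: W (go to 2, an L position)
n=7: W (go to 3, an L position)
n=8: W (go to 1, an L position)
n=9: W (go to 2, an L position)
n=10: W (go to 3, an L position)
n=11: L (options 7(W), 4(W) are all W)
n=12: L (options 8(W), 5(W) are all W)
n=13: L (options 9(W), 6(W) are all W)
n=14: L (options 10(W), 7(W) are all W)
n=15: W (go to 11, an L position)
n=16: W (go to 12, an L position)
n=17: W (go to 13, an L position)
n=18: W (go to 14, an L position)
n=19: W (go to 12, an L position)
n=20: W (go to 13, an L position)
n=21: W (go to 14, an L position)
n=22: L (options 18(W), 15(W) are all W)
L entries with 1 ≤ n ≤ 22 (n=0 is outside the asked range and is not counted): n = 1, 2, 3, 11, 12, 13, 14, 22; that makes 8.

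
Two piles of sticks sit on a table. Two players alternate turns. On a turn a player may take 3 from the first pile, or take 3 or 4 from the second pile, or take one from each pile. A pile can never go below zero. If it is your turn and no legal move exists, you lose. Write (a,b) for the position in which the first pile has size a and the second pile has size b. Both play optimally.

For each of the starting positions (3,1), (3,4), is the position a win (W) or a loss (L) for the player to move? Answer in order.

Label each position W (a win for the player to move) or L (a loss). A position with no legal move is L; any other position is W exactly when some move reaches an L, and L when every move reaches a W.
No move ever increases a pile, so every position that can arise here has a ≤ 3 and b ≤ 4; it is enough to label the cells with 0 ≤ a ≤ 3 and 0 ≤ b ≤ 4.
Every move lowers a or b (never raises either), so fill the grid row by row in increasing a, and left to right within a row: each cell's successors are then already labelled.
      b=0  b=1  b=2  b=3  b=4
a=0:    L    L    L    W    W
a=1:    L    W    W    W    W
a=2:    L    W    L    W    W
a=3:    W    W    W    W    L
Cells with no legal move (terminal, hence L): (0,0), (0,1), (0,2), (1,0), (2,0).
The remaining L cells, each justified by listing all of its moves:
(2,2): →(1,1)(W) only, which is W, so L
(3,4): →(0,4)(W), (3,1)(W), (3,0)(W), (2,3)(W) — all W, so L
Every other cell has at least one move into one of the L cells above, so it is W.
(3,1): the move to (0,1) reaches an L cell, so W
(3,4): one of the L cells justified above, so L

(3,1): W, (3,4): L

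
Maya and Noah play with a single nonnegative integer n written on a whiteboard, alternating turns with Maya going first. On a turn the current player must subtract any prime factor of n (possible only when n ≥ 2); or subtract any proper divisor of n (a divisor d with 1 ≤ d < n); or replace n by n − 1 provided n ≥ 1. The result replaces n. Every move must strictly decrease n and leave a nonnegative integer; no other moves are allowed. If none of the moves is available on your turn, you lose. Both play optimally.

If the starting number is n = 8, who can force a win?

Maya wins.

Label each position W (a win for the player to move) or L (a loss). A position with no legal move is L; any other position is W exactly when some move reaches an L, and L when every move reaches a W.
n=0: no move → L
n=1: can move to 0, which is L ⇒ W
n=2: can move to 0, which is L ⇒ W
n=3: can move to 0, which is L ⇒ W
n=4: moves to 2(W), 3(W); every one is W ⇒ L
n=5: can move to 0, which is L ⇒ W
n=6: can move to 4, which is L ⇒ W
n=7: can move to 0, which is L ⇒ W
n=8: can move to 4, which is L ⇒ W
The starting position 8 is W: Maya should move to 4, handing over an L position.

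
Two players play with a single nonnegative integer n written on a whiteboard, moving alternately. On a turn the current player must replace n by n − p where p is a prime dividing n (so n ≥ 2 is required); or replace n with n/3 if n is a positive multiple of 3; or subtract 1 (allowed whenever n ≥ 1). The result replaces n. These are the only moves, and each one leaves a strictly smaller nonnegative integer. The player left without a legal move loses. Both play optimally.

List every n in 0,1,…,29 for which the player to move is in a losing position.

0, 4, 8, 14, 18, 22, 25, 27

Classify positions by backward induction: terminal positions (no move available) are L. From any other position, the mover wins iff some move reaches an L.
n=0: no move → L
n=1: reaches L-position 0 → W
n=2: reaches L-position 0 → W
n=3: reaches L-position 0 → W
n=4: only reaches 2(W), 3(W), all W → L
n=5: reaches L-position 0 → W
n=6: reaches L-position 4 → W
n=7: reaches L-position 0 → W
n=8: only reaches 6(W), 7(W), all W → L
n=9: reaches L-position 8 → W
n=10: reaches L-position 8 → W
n=11: reaches L-position 0 → W
n=12: reaches L-position 4 → W
n=13: reaches L-position 0 → W
n=14: only reaches 7(W), 12(W), 13(W), all W → L
n=15: reaches L-position 14 → W
n=16: reaches L-position 14 → W
n=17: reaches L-position 0 → W
n=18: only reaches 6(W), 15(W), 16(W), 17(W), all W → L
n=19: reaches L-position 0 → W
n=20: reaches L-position 18 → W
n=21: reaches L-position 14 → W
n=22: only reaches 11(W), 20(W), 21(W), all W → L
n=23: reaches L-position 0 → W
n=24: reaches L-position 8 → W
n=25: only reaches 20(W), 24(W), all W → L
n=26: reaches L-position 25 → W
n=27: only reaches 9(W), 24(W), 26(W), all W → L
n=28: reaches L-position 27 → W
n=29: reaches L-position 0 → W
Reading off the rows marked L gives the requested list; there are 8 such values of n.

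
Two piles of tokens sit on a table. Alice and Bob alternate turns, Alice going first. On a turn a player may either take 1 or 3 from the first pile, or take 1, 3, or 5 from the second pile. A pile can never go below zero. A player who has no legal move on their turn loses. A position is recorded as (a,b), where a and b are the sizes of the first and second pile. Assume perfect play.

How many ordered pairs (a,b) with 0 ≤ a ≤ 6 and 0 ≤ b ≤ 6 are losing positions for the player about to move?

Positions with no move are L. A position that does have a move is losing for the player to move precisely when every available move leads to a winning position for the opponent. Fill in the labels:
Every move lowers a or b (never raises either), so fill the grid row by row in increasing a, and left to right within a row: each cell's successors are then already labelled.
      b=0  b=1  b=2  b=3  b=4  b=5  b=6
a=0:    L    W    L    W    L    W    L
a=1:    W    L    W    L    W    L    W
a=2:    L    W    L    W    L    W    L
a=3:    W    L    W    L    W    L    W
a=4:    L    W    L    W    L    W    L
a=5:    W    L    W    L    W    L    W
a=6:    L    W    L    W    L    W    L
Cells with no legal move (terminal, hence L): (0,0).
The remaining L cells, each justified by listing all of its moves:
(0,2): →(0,1)(W) only, which is W, so L
(0,4): →(0,3)(W), (0,1)(W) — all W, so L
(0,6): →(0,5)(W), (0,3)(W), (0,1)(W) — all W, so L
(1,1): →(0,1)(W), (1,0)(W) — all W, so L
(1,3): →(0,3)(W), (1,2)(W), (1,0)(W) — all W, so L
(1,5): →(0,5)(W), (1,4)(W), (1,2)(W), (1,0)(W) — all W, so L
(2,0): →(1,0)(W) only, which is W, so L
(2,2): →(1,2)(W), (2,1)(W) — all W, so L
(2,4): →(1,4)(W), (2,3)(W), (2,1)(W) — all W, so L
(2,6): →(1,6)(W), (2,5)(W), (2,3)(W), (2,1)(W) — all W, so L
(3,1): →(2,1)(W), (0,1)(W), (3,0)(W) — all W, so L
(3,3): →(2,3)(W), (0,3)(W), (3,2)(W), (3,0)(W) — all W, so L
(3,5): →(2,5)(W), (0,5)(W), (3,4)(W), (3,2)(W), (3,0)(W) — all W, so L
(4,0): →(3,0)(W), (1,0)(W) — all W, so L
(4,2): →(3,2)(W), (1,2)(W), (4,1)(W) — all W, so L
(4,4): →(3,4)(W), (1,4)(W), (4,3)(W), (4,1)(W) — all W, so L
(4,6): →(3,6)(W), (1,6)(W), (4,5)(W), (4,3)(W), (4,1)(W) — all W, so L
(5,1): →(4,1)(W), (2,1)(W), (5,0)(W) — all W, so L
(5,3): →(4,3)(W), (2,3)(W), (5,2)(W), (5,0)(W) — all W, so L
(5,5): →(4,5)(W), (2,5)(W), (5,4)(W), (5,2)(W), (5,0)(W) — all W, so L
(6,0): →(5,0)(W), (3,0)(W) — all W, so L
(6,2): →(5,2)(W), (3,2)(W), (6,1)(W) — all W, so L
(6,4): →(5,4)(W), (3,4)(W), (6,3)(W), (6,1)(W) — all W, so L
(6,6): →(5,6)(W), (3,6)(W), (6,5)(W), (6,3)(W), (6,1)(W) — all W, so L
Every other cell has at least one move into one of the L cells above, so it is W.
L cells per row: a=0: 4, a=1: 3, a=2: 4, a=3: 3, a=4: 4, a=5: 3, a=6: 4; total 25.

25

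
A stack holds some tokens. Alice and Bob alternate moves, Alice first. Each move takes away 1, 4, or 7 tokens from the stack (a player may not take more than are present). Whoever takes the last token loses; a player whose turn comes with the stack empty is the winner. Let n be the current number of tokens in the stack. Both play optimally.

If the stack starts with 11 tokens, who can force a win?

Positions with no move are W. A position that does have a move is losing for the player to move precisely when every available move leads to a winning position for the opponent. Fill in the labels:
n=0: no move; the opponent has just taken the last token and therefore loses → W
n=1: the only move is to 0(W), a W ⇒ L
n=2: can move to 1, which is L ⇒ W
n=3: the only move is to 2(W), a W ⇒ L
n=4: can move to 3, which is L ⇒ W
n=5: can move to 1, which is L ⇒ W
n=6: moves to 5(W), 2(W); every one is W ⇒ L
n=7: can move to 6, which is L ⇒ W
n=8: can move to 1, which is L ⇒ W
n=9: moves to 8(W), 5(W), 2(W); every one is W ⇒ L
n=10: can move to 9, which is L ⇒ W
n=11: moves to 10(W), 7(W), 4(W); every one is W ⇒ L
Every move from 11 reaches a W position, so the mover loses.

Bob wins.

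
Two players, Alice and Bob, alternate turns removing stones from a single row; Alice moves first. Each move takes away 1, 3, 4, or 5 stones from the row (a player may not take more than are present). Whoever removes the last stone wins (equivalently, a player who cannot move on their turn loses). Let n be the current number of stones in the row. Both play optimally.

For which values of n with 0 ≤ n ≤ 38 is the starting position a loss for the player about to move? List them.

0, 2, 8, 10, 16, 18, 24, 26, 32, 34

Use the standard recursion: the mover loses at a terminal position; elsewhere, the mover wins exactly when some move hands the opponent an L position.
n=0: no move → L
n=1: W (go to 0, an L position)
n=2: L (sole option 1(W) is W)
n=3: W (go to 2, an L position)
n=4: W (go to 0, an L position)
n=5: W (go to 2, an L position)
n=6: W (go to 2, an L position)
n=7: W (go to 2, an L position)
n=8: L (options 7(W), 5(W), 4(W), 3(W) are all W)
n=9: W (go to 8, an L position)
n=10: L (options 9(W), 7(W), 6(W), 5(W) are all W)
n=11: W (go to 10, an L position)
n=12: W (go to 8, an L position)
n=13: W (go to 10, an L position)
n=14: W (go to 10, an L position)
n=15: W (go to 10, an L position)
n=16: L (options 15(W), 13(W), 12(W), 11(W) are all W)
n=17: W (go to 16, an L position)
n=18: L (options 17(W), 15(W), 14(W), 13(W) are all W)
n=19: W (go to 18, an L position)
n=20: W (go to 16, an L position)
n=21: W (go to 18, an L position)
n=22: W (go to 18, an L position)
n=23: W (go to 18, an L position)
n=24: L (options 23(W), 21(W), 20(W), 19(W) are all W)
n=25: W (go to 24, an L position)
n=26: L (options 25(W), 23(W), 22(W), 21(W) are all W)
n=27: W (go to 26, an L position)
n=28: W (go to 24, an L position)
n=29: W (go to 26, an L position)
n=30: W (go to 26, an L position)
n=31: W (go to 26, an L position)
n=32: L (options 31(W), 29(W), 28(W), 27(W) are all W)
n=33: W (go to 32, an L position)
n=34: L (options 33(W), 31(W), 30(W), 29(W) are all W)
n=35: W (go to 34, an L position)
n=36: W (go to 32, an L position)
n=37: W (go to 34, an L position)
n=38: W (go to 34, an L position)
The losing starting values of n are exactly the entries labelled L in this table (10 of them).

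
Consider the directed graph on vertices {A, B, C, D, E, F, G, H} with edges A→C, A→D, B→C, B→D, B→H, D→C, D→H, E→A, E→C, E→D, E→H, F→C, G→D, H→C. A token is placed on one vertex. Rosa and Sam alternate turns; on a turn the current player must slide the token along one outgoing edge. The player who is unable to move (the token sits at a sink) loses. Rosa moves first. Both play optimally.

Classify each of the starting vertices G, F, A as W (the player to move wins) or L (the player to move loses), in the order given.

G: L, F: W, A: W

Positions with no move are L. A position that does have a move is losing for the player to move precisely when every available move leads to a winning position for the opponent. Fill in the labels:
Every edge goes from a vertex to one that appears earlier in the order C, H, D, B, A, F, E, G, so processing vertices in that order labels each vertex after all of its successors.
C: no outgoing edge → L
H: W (go to C, an L position)
D: W (go to C, an L position)
B: W (go to C, an L position)
A: W (go to C, an L position)
F: W (go to C, an L position)
E: W (go to C, an L position)
G: L (sole option D(W) is W)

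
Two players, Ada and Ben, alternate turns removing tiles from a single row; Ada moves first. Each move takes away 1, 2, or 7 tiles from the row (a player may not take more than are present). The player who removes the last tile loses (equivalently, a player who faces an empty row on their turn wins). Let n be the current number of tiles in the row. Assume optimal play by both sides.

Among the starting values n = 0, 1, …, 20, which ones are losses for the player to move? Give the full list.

1, 4, 7, 10, 13, 16, 19

Label each position W (a win for the player to move) or L (a loss). A position with no legal move is W; any other position is W exactly when some move reaches an L, and L when every move reaches a W.
n=0: no move; the opponent has just taken the last tile and therefore loses → W
n=1: L (sole option 0(W) is W)
n=2: W (go to 1, an L position)
n=3: W (go to 1, an L position)
n=4: L (options 3(W), 2(W) are all W)
n=5: W (go to 4, an L position)
n=6: W (go to 4, an L position)
n=7: L (options 6(W), 5(W), 0(W) are all W)
n=8: W (go to 7, an L position)
n=9: W (go to 7, an L position)
n=10: L (options 9(W), 8(W), 3(W) are all W)
n=11: W (go to 10, an L position)
n=12: W (go to 10, an L position)
n=13: L (options 12(W), 11(W), 6(W) are all W)
n=14: W (go to 13, an L position)
n=15: W (go to 13, an L position)
n=16: L (options 15(W), 14(W), 9(W) are all W)
n=17: W (go to 16, an L position)
n=18: W (go to 16, an L position)
n=19: L (options 18(W), 17(W), 12(W) are all W)
n=20: W (go to 19, an L position)
Reading off the rows marked L gives the requested list; there are 7 such values of n.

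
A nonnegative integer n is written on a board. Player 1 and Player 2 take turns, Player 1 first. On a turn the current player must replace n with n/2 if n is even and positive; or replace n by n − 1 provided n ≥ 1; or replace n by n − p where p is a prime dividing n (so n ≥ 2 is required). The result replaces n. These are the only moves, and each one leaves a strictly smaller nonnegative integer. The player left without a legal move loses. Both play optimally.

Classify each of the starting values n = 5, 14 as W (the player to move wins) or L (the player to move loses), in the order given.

Label each position W (a win for the player to move) or L (a loss). A position with no legal move is L; any other position is W exactly when some move reaches an L, and L when every move reaches a W.
n=0: no move → L
n=1: →0(L), so W
n=2: →0(L), so W
n=3: →0(L), so W
n=4: →2(W), 3(W) — all W, so L
n=5: →0(L), so W
n=6: →4(L), so W
n=7: →0(L), so W
n=8: →4(L), so W
n=9: →6(W), 8(W) — all W, so L
n=10: →9(L), so W
n=11: →0(L), so W
n=12: →9(L), so W
n=13: →0(L), so W
n=14: →7(W), 12(W), 13(W) — all W, so L

5: W, 14: L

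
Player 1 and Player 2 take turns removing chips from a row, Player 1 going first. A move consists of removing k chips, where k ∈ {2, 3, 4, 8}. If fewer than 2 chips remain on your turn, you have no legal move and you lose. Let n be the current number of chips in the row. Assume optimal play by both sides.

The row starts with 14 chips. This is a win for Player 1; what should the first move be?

Remove 2, leaving 12.

Compute win/loss labels from the base case upward. A position with no move is L. Any other position is W if it can reach an L in one move, else L.
n=0: no move → L
n=1: no move → L
n=2: reaches L-position 0 → W
n=3: reaches L-position 1 → W
n=4: reaches L-position 1 → W
n=5: reaches L-position 1 → W
n=6: only reaches 4(W), 3(W), 2(W), all W → L
n=7: only reaches 5(W), 4(W), 3(W), all W → L
n=8: reaches L-position 6 → W
n=9: reaches L-position 7 → W
n=10: reaches L-position 7 → W
n=11: reaches L-position 7 → W
n=12: only reaches 10(W), 9(W), 8(W), 4(W), all W → L
n=13: only reaches 11(W), 10(W), 9(W), 5(W), all W → L
n=14: reaches L-position 12 → W
From 14, the L positions reachable in one move are: 12, 6. Any move reaching one of these is winning.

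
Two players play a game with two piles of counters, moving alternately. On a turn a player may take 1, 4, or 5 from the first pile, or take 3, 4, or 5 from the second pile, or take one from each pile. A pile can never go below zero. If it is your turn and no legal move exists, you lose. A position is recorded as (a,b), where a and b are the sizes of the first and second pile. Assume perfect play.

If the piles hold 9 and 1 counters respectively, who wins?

Work bottom-up. With no move the player to move loses. Otherwise the position is W if at least one move leads to an L position for the opponent, and L if every move leads to a W.
No move ever increases a pile, so every position that can arise here has a ≤ 9 and b ≤ 1; it is enough to label the cells with 0 ≤ a ≤ 9 and 0 ≤ b ≤ 1.
Every move lowers a or b (never raises either), so fill the grid row by row in increasing a, and left to right within a row: each cell's successors are then already labelled.
      b=0  b=1
a=0:    L    L
a=1:    W    W
a=2:    L    L
a=3:    W    W
a=4:    W    W
a=5:    W    W
a=6:    W    W
a=7:    W    W
a=8:    L    L
a=9:    W    W
Cells with no legal move (terminal, hence L): (0,0), (0,1).
The remaining L cells, each justified by listing all of its moves:
(2,0): L (sole option (1,0)(W) is W)
(2,1): L (options (1,1)(W), (1,0)(W) are all W)
(8,0): L (options (7,0)(W), (4,0)(W), (3,0)(W) are all W)
(8,1): L (options (7,1)(W), (4,1)(W), (3,1)(W), (7,0)(W) are all W)
Every other cell has at least one move into one of the L cells above, so it is W.
From (9,1) the player to move can move to (8,1), reaching an L position.

The first player wins.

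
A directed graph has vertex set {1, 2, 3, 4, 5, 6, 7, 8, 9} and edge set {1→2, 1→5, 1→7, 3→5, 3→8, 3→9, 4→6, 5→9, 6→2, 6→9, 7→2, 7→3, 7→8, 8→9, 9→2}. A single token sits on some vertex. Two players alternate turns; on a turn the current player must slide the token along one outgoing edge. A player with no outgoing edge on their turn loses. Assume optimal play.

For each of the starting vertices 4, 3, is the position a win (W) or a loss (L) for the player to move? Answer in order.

4: L, 3: W

Use the standard recursion: the mover loses at a terminal position; elsewhere, the mover wins exactly when some move hands the opponent an L position.
Every edge goes from a vertex to one that appears earlier in the order 2, 9, 5, 8, 6, 3, 7, 4, 1, so processing vertices in that order labels each vertex after all of its successors.
2: no outgoing edge → L
9: W (go to 2, an L position)
5: L (sole option 9(W) is W)
8: L (sole option 9(W) is W)
6: W (go to 2, an L position)
3: W (go to 8, an L position)
7: W (go to 8, an L position)
4: L (sole option 6(W) is W)
1: W (go to 5, an L position)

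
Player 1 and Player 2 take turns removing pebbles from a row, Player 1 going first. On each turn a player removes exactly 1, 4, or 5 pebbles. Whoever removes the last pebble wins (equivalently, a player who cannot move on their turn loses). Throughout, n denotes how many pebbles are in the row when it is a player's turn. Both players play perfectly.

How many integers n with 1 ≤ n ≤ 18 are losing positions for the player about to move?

5

Work bottom-up. With no move the player to move loses. Otherwise the position is W if at least one move leads to an L position for the opponent, and L if every move leads to a W.
n=0: no move → L
n=1: can move to 0, which is L ⇒ W
n=2: the only move is to 1(W), a W ⇒ L
n=3: can move to 2, which is L ⇒ W
n=4: can move to 0, which is L ⇒ W
n=5: can move to 0, which is L ⇒ W
n=6: can move to 2, which is L ⇒ W
n=7: can move to 2, which is L ⇒ W
n=8: moves to 7(W), 4(W), 3(W); every one is W ⇒ L
n=9: can move to 8, which is L ⇒ W
n=10: moves to 9(W), 6(W), 5(W); every one is W ⇒ L
n=11: can move to 10, which is L ⇒ W
n=12: can move to 8, which is L ⇒ W
n=13: can move to 8, which is L ⇒ W
n=14: can move to 10, which is L ⇒ W
n=15: can move to 10, which is L ⇒ W
n=16: moves to 15(W), 12(W), 11(W); every one is W ⇒ L
n=17: can move to 16, which is L ⇒ W
n=18: moves to 17(W), 14(W), 13(W); every one is W ⇒ L
L entries with 1 ≤ n ≤ 18 (n=0 is outside the asked range and is not counted): n = 2, 8, 10, 16, 18; that makes 5.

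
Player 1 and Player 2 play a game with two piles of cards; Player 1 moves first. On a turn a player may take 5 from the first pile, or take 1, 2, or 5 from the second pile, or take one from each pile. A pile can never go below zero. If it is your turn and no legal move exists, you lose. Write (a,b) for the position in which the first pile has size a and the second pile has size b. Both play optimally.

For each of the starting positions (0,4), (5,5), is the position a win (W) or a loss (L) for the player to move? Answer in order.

(0,4): W, (5,5): L

Build the W/L table. Terminal = L. A non-terminal position is W if it has a move to some L; otherwise it is L.
No move ever increases a pile, so every position that can arise here has a ≤ 5 and b ≤ 5; it is enough to label the cells with 0 ≤ a ≤ 5 and 0 ≤ b ≤ 5.
Every move lowers a or b (never raises either), so fill the grid row by row in increasing a, and left to right within a row: each cell's successors are then already labelled.
      b=0  b=1  b=2  b=3  b=4  b=5
a=0:    L    W    W    L    W    W
a=1:    L    W    W    L    W    W
a=2:    L    W    W    L    W    W
a=3:    L    W    W    L    W    W
a=4:    L    W    W    L    W    W
a=5:    W    W    L    W    W    L
Cells with no legal move (terminal, hence L): (0,0), (1,0), (2,0), (3,0), (4,0).
The remaining L cells, each justified by listing all of its moves:
(0,3): L (options (0,2)(W), (0,1)(W) are all W)
(1,3): L (options (1,2)(W), (1,1)(W), (0,2)(W) are all W)
(2,3): L (options (2,2)(W), (2,1)(W), (1,2)(W) are all W)
(3,3): L (options (3,2)(W), (3,1)(W), (2,2)(W) are all W)
(4,3): L (options (4,2)(W), (4,1)(W), (3,2)(W) are all W)
(5,2): L (options (0,2)(W), (5,1)(W), (5,0)(W), (4,1)(W) are all W)
(5,5): L (options (0,5)(W), (5,4)(W), (5,3)(W), (5,0)(W), (4,4)(W) are all W)
Every other cell has at least one move into one of the L cells above, so it is W.
(0,4): the move to (0,3) reaches an L cell, so W
(5,5): one of the L cells justified above, so L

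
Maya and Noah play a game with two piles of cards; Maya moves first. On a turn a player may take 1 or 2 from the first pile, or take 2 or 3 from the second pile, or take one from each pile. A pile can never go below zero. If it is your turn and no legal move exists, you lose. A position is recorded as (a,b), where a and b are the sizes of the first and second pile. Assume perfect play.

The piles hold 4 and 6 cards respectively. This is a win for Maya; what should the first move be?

Move to (3,6).

Classify positions by backward induction: terminal positions (no move available) are L. From any other position, the mover wins iff some move reaches an L.
No move ever increases a pile, so every position that can arise here has a ≤ 4 and b ≤ 6; it is enough to label the cells with 0 ≤ a ≤ 4 and 0 ≤ b ≤ 6.
Every move lowers a or b (never raises either), so fill the grid row by row in increasing a, and left to right within a row: each cell's successors are then already labelled.
      b=0  b=1  b=2  b=3  b=4  b=5  b=6
a=0:    L    L    W    W    W    L    L
a=1:    W    W    W    L    L    W    W
a=2:    W    W    L    W    W    W    W
a=3:    L    L    W    W    W    L    L
a=4:    W    W    W    L    L    W    W
Cells with no legal move (terminal, hence L): (0,0), (0,1).
The remaining L cells, each justified by listing all of its moves:
(0,5): →(0,3)(W), (0,2)(W) — all W, so L
(0,6): →(0,4)(W), (0,3)(W) — all W, so L
(1,3): →(0,3)(W), (1,1)(W), (1,0)(W), (0,2)(W) — all W, so L
(1,4): →(0,4)(W), (1,2)(W), (1,1)(W), (0,3)(W) — all W, so L
(2,2): →(1,2)(W), (0,2)(W), (2,0)(W), (1,1)(W) — all W, so L
(3,0): →(2,0)(W), (1,0)(W) — all W, so L
(3,1): →(2,1)(W), (1,1)(W), (2,0)(W) — all W, so L
(3,5): →(2,5)(W), (1,5)(W), (3,3)(W), (3,2)(W), (2,4)(W) — all W, so L
(3,6): →(2,6)(W), (1,6)(W), (3,4)(W), (3,3)(W), (2,5)(W) — all W, so L
(4,3): →(3,3)(W), (2,3)(W), (4,1)(W), (4,0)(W), (3,2)(W) — all W, so L
(4,4): →(3,4)(W), (2,4)(W), (4,2)(W), (4,1)(W), (3,3)(W) — all W, so L
Every other cell has at least one move into one of the L cells above, so it is W.
From (4,6), the L positions reachable in one move are: (3,6), (4,4), (4,3), (3,5). Any move reaching one of these is winning.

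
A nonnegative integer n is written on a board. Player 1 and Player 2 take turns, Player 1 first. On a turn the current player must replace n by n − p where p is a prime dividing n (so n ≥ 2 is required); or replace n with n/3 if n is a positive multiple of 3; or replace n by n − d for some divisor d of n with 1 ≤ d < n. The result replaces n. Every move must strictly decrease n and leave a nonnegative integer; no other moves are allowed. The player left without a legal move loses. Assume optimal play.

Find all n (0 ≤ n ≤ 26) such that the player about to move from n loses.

Label each position W (a win for the player to move) or L (a loss). A position with no legal move is L; any other position is W exactly when some move reaches an L, and L when every move reaches a W.
n=0: no move → L
n=1: no move → L
n=2: →0(L), so W
n=3: →0(L), so W
n=4: →2(W), 3(W) — all W, so L
n=5: →0(L), so W
n=6: →4(L), so W
n=7: →0(L), so W
n=8: →4(L), so W
n=9: →3(W), 6(W), 8(W) — all W, so L
n=10: →9(L), so W
n=11: →0(L), so W
n=12: →4(L), so W
n=13: →0(L), so W
n=14: →7(W), 12(W), 13(W) — all W, so L
n=15: →14(L), so W
n=16: →14(L), so W
n=17: →0(L), so W
n=18: →9(L), so W
n=19: →0(L), so W
n=20: →10(W), 15(W), 16(W), 18(W), 19(W) — all W, so L
n=21: →14(L), so W
n=22: →20(L), so W
n=23: →0(L), so W
n=24: →20(L), so W
n=25: →20(L), so W
n=26: →13(W), 24(W), 25(W) — all W, so L
Reading off the rows marked L gives the requested list; there are 7 such values of n.

0, 1, 4, 9, 14, 20, 26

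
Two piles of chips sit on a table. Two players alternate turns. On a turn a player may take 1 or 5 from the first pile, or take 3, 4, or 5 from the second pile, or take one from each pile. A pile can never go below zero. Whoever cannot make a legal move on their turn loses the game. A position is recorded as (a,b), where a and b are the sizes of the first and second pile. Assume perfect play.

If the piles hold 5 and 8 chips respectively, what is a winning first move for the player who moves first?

Move to (4,8).

Label each position W (a win for the player to move) or L (a loss). A position with no legal move is L; any other position is W exactly when some move reaches an L, and L when every move reaches a W.
No move ever increases a pile, so every position that can arise here has a ≤ 5 and b ≤ 8; it is enough to label the cells with 0 ≤ a ≤ 5 and 0 ≤ b ≤ 8.
Every move lowers a or b (never raises either), so fill the grid row by row in increasing a, and left to right within a row: each cell's successors are then already labelled.
      b=0  b=1  b=2  b=3  b=4  b=5  b=6  b=7  b=8
a=0:    L    L    L    W    W    W    W    W    L
a=1:    W    W    W    W    L    L    L    W    W
a=2:    L    L    L    W    W    W    W    W    L
a=3:    W    W    W    W    L    L    L    W    W
a=4:    L    L    L    W    W    W    W    W    L
a=5:    W    W    W    W    L    L    L    W    W
Cells with no legal move (terminal, hence L): (0,0), (0,1), (0,2).
The remaining L cells, each justified by listing all of its moves:
(0,8): →(0,5)(W), (0,4)(W), (0,3)(W) — all W, so L
(1,4): →(0,4)(W), (1,1)(W), (1,0)(W), (0,3)(W) — all W, so L
(1,5): →(0,5)(W), (1,2)(W), (1,1)(W), (1,0)(W), (0,4)(W) — all W, so L
(1,6): →(0,6)(W), (1,3)(W), (1,2)(W), (1,1)(W), (0,5)(W) — all W, so L
(2,0): →(1,0)(W) only, which is W, so L
(2,1): →(1,1)(W), (1,0)(W) — all W, so L
(2,2): →(1,2)(W), (1,1)(W) — all W, so L
(2,8): →(1,8)(W), (2,5)(W), (2,4)(W), (2,3)(W), (1,7)(W) — all W, so L
(3,4): →(2,4)(W), (3,1)(W), (3,0)(W), (2,3)(W) — all W, so L
(3,5): →(2,5)(W), (3,2)(W), (3,1)(W), (3,0)(W), (2,4)(W) — all W, so L
(3,6): →(2,6)(W), (3,3)(W), (3,2)(W), (3,1)(W), (2,5)(W) — all W, so L
(4,0): →(3,0)(W) only, which is W, so L
(4,1): →(3,1)(W), (3,0)(W) — all W, so L
(4,2): →(3,2)(W), (3,1)(W) — all W, so L
(4,8): →(3,8)(W), (4,5)(W), (4,4)(W), (4,3)(W), (3,7)(W) — all W, so L
(5,4): →(4,4)(W), (0,4)(W), (5,1)(W), (5,0)(W), (4,3)(W) — all W, so L
(5,5): →(4,5)(W), (0,5)(W), (5,2)(W), (5,1)(W), (5,0)(W), (4,4)(W) — all W, so L
(5,6): →(4,6)(W), (0,6)(W), (5,3)(W), (5,2)(W), (5,1)(W), (4,5)(W) — all W, so L
Every other cell has at least one move into one of the L cells above, so it is W.
From (5,8), the L positions reachable in one move are: (4,8), (0,8), (5,5), (5,4). Any move reaching one of these is winning.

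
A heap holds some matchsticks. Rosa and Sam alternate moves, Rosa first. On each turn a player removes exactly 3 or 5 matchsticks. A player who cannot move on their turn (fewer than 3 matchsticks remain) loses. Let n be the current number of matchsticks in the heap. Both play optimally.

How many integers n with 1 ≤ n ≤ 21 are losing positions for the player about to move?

Label each position W (a win for the player to move) or L (a loss). A position with no legal move is L; any other position is W exactly when some move reaches an L, and L when every move reaches a W.
n=0: no move → L
n=1: no move → L
n=2: no move → L
n=3: W (go to 0, an L position)
n=4: W (go to 1, an L position)
n=5: W (go to 2, an L position)
n=6: W (go to 1, an L position)
n=7: W (go to 2, an L position)
n=8: L (options 5(W), 3(W) are all W)
n=9: L (options 6(W), 4(W) are all W)
n=10: L (options 7(W), 5(W) are all W)
n=11: W (go to 8, an L position)
n=12: W (go to 9, an L position)
n=13: W (go to 10, an L position)
n=14: W (go to 9, an L position)
n=15: W (go to 10, an L position)
n=16: L (options 13(W), 11(W) are all W)
n=17: L (options 14(W), 12(W) are all W)
n=18: L (options 15(W), 13(W) are all W)
n=19: W (go to 16, an L position)
n=20: W (go to 17, an L position)
n=21: W (go to 18, an L position)
L entries with 1 ≤ n ≤ 21 (n=0 is outside the asked range and is not counted): n = 1, 2, 8, 9, 10, 16, 17, 18; that makes 8.

8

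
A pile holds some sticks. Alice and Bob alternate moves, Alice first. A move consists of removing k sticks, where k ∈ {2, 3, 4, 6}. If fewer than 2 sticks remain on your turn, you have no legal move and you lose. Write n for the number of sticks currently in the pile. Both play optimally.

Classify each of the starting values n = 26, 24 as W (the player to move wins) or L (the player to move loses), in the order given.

26: W, 24: L

Use the standard recursion: the mover loses at a terminal position; elsewhere, the mover wins exactly when some move hands the opponent an L position.
n=0: no move → L
n=1: no move → L
n=2: →0(L), so W
n=3: →1(L), so W
n=4: →1(L), so W
n=5: →1(L), so W
n=6: →0(L), so W
n=7: →1(L), so W
n=8: →6(W), 5(W), 4(W), 2(W) — all W, so L
n=9: →7(W), 6(W), 5(W), 3(W) — all W, so L
n=10: →8(L), so W
n=11: →9(L), so W
n=12: →9(L), so W
n=13: →9(L), so W
n=14: →8(L), so W
n=15: →9(L), so W
n=16: →14(W), 13(W), 12(W), 10(W) — all W, so L
n=17: →15(W), 14(W), 13(W), 11(W) — all W, so L
n=18: →16(L), so W
n=19: →17(L), so W
n=20: →17(L), so W
n=21: →17(L), so W
n=22: →16(L), so W
n=23: →17(L), so W
n=24: →22(W), 21(W), 20(W), 18(W) — all W, so L
n=25: →23(W), 22(W), 21(W), 19(W) — all W, so L
n=26: →24(L), so W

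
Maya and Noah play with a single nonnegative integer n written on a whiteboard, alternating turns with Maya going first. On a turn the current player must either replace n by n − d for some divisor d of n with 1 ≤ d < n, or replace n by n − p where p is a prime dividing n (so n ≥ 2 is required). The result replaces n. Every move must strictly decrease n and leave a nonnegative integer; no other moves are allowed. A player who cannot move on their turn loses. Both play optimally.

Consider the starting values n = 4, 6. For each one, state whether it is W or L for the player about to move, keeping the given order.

Positions with no move are L. A position that does have a move is losing for the player to move precisely when every available move leads to a winning position for the opponent. Fill in the labels:
n=0: no move → L
n=1: no move → L
n=2: →0(L), so W
n=3: →0(L), so W
n=4: →2(W), 3(W) — all W, so L
n=5: →0(L), so W
n=6: →4(L), so W

4: L, 6: W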